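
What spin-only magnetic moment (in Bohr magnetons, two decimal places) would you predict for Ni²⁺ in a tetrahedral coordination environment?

Ni is in group 10, so Ni²⁺ is d⁸ (10 − 2 = 8).
With tetrahedral geometry the complex is necessarily high-spin.
Configuration: e⁴ t₂⁴ → 2 unpaired electrons.
μ(spin-only) = √[2(2+2)] = √8 ≈ 2.83 Bohr magnetons.

2.83 Bohr magnetons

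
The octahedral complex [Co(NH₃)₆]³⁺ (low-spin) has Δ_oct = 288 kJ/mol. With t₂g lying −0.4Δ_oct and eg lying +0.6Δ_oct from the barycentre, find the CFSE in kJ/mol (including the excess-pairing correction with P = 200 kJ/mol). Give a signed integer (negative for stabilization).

-291

NH₃ is neutral, so the +3 overall charge sits on Co: oxidation state +3.
Co sits in group 9; removing 3 electrons leaves Co³⁺ with 9 − 3 = 6 d electrons.
Configuration: t₂g⁶ eg⁰.
Orbital CFSE = 6(-0.4) + 0(0.6) = -2.4Δ_oct = -2.4 × 288 = -691 kJ/mol.
Pairing penalty: 3 pairs vs 1 in the high-spin reference → 2 extra × P = 400 kJ/mol.
Overall CFSE = -691 + 400 = -291 kJ/mol.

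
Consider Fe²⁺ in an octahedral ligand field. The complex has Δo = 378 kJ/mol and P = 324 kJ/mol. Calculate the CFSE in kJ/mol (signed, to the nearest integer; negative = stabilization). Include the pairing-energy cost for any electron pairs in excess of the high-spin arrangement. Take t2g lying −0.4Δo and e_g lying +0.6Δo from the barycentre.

Fe is in group 8, so Fe²⁺ is d⁶ (8 − 2 = 6).
Δo > P, so pairing is preferred: the ground state is low-spin.
That gives t2g^6 e_g^0.
Orbital CFSE = -2.4Δo = -2.4 × 378 = -907 kJ/mol.
Excess pairs vs high-spin: 3 − 1 = 2; pairing cost = +648 kJ/mol.
Net CFSE = -907 + 648 = -259 kJ/mol.

-259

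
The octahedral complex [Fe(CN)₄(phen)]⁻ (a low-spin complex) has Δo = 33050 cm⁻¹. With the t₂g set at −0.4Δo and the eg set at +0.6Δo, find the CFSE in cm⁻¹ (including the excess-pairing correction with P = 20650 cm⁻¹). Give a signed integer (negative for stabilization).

-24800

Ligand charges: 4×(-1) from CN⁻ and 1×(+0) from phen sum to -4; with overall charge -1, Fe is +3.
Group 8 minus oxidation state +3 gives a d⁵ configuration for Fe³⁺.
Configuration: t₂g⁵ eg⁰.
CFSE(orbital) = 5×(-0.4Δo) + 0×(0.6Δo) = -2.0Δo; with Δo = 33050 cm⁻¹ that is -66100 cm⁻¹.
High-spin d⁵ would be t₂g³ eg² with 0 pairs; low-spin has 2, so 2 excess pairs cost +2P = +41300 cm⁻¹.
Overall CFSE = -66100 + 41300 = -24800 cm⁻¹.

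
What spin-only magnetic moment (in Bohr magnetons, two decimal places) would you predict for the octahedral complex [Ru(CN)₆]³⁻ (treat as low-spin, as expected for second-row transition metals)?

1.73 Bohr magnetons

Each CN⁻ contributes -1; 6 × (-1) = -6. With overall charge -3, Ru is in the +3 oxidation state.
Group 8 minus oxidation state +3 gives a d⁵ configuration for Ru³⁺.
Configuration: t₂g⁵ eg⁰ → 1 unpaired electron.
μ(spin-only) = √[1(1+2)] = √3 ≈ 1.73 Bohr magnetons.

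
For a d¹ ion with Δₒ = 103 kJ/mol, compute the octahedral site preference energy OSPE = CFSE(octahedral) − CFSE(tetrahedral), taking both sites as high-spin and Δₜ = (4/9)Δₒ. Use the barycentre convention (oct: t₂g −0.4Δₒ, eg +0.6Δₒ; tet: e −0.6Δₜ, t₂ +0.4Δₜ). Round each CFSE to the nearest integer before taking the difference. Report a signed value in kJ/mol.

-14

Octahedral (high-spin): t2g^1 e_g^0, CFSE = 1(−0.4) + 0(+0.6) = -0.4Δₒ = -0.4 × 103 = -41 kJ/mol.
Tetrahedral: e^1 t2^0, CFSE = 1(−0.6) + 0(+0.4) = -0.6Δₜ = -0.6 × (4/9) × 103 = -27 kJ/mol.
Subtracting, OSPE = -41 − (-27) = -14 kJ/mol.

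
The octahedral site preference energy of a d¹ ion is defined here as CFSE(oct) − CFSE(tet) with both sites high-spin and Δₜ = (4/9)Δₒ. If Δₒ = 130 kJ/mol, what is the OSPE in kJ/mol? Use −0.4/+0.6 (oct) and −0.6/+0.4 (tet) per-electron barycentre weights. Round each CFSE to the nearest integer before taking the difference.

-17

In an octahedral site d¹ (HS) is t₂g¹ eg⁰, giving CFSE(oct) = -0.4Δₒ = -52 kJ/mol.
In a tetrahedral site the filling is e¹ t₂⁰: CFSE(tet) = -0.6Δₜ = -0.6 × (4/9)(130) = -35 kJ/mol.
OSPE = -52 − (-35) = -17 kJ/mol.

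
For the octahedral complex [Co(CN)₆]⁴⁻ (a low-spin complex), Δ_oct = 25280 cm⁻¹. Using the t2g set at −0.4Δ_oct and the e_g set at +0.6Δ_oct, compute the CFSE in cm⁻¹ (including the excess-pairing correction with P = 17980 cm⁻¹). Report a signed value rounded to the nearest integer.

Each CN⁻ contributes -1; 6 × (-1) = -6. With overall charge -4, Co is in the +2 oxidation state.
Co is in group 9, so Co²⁺ is d⁷ (9 − 2 = 7).
The d⁷ electrons fill as t2g^6 e_g^1.
The orbital stabilization is -1.8Δ_oct = -1.8 × 25280 = -45504 cm⁻¹.
Relative to high-spin t2g^5 e_g^2 (2 paired), the low-spin configuration has 1 additional pair, contributing +1 × 17980 = +17980 cm⁻¹.
Net CFSE = -45504 + 17980 = -27524 cm⁻¹.

-27524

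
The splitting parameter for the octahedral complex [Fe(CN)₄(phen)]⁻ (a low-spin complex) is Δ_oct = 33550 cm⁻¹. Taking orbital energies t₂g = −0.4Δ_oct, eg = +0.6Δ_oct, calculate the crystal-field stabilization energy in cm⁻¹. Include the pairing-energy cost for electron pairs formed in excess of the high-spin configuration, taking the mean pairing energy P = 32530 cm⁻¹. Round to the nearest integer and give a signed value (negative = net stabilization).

-2040

Ligand charges: 4×(-1) from CN⁻ and 1×(+0) from phen sum to -4; with overall charge -1, Fe is +3.
Group 8 minus oxidation state +3 gives a d⁵ configuration for Fe³⁺.
The d⁵ electrons fill as t₂g⁵ eg⁰.
CFSE(orbital) = 5×(-0.4Δ_oct) + 0×(0.6Δ_oct) = -2.0Δ_oct; with Δ_oct = 33550 cm⁻¹ that is -67100 cm⁻¹.
Relative to high-spin t₂g³ eg² (0 paired), the low-spin configuration has 2 additional pairs, contributing +2 × 32530 = +65060 cm⁻¹.
Overall CFSE = -67100 + 65060 = -2040 cm⁻¹.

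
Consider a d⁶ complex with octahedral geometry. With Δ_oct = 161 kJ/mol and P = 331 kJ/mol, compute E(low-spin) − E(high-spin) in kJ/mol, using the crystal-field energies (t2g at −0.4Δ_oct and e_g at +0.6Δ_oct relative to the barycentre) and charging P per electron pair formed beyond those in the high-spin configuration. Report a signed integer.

340

In the high-spin limit (t2g^4 e_g^2) the orbital term is -0.4Δ_oct = -64 kJ/mol, with no excess pairing.
Low-spin t2g^6 e_g^0 gives -2.4Δ_oct = -386 kJ/mol, but forming 2 extra pairs costs 2P = 662 kJ/mol, so E(LS) = -386 + 662 = 276 kJ/mol.
E(LS) − E(HS) = 276 − (-64) = 340 kJ/mol.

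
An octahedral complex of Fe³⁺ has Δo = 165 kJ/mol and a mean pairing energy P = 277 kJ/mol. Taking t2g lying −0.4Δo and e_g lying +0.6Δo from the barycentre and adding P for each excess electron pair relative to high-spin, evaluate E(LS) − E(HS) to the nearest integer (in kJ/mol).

224

Fe³⁺: group 8, so d-count = 8 − 3 = 5.
High-spin d⁵ fills as t2g^3 e_g^2 with CFSE 3(−0.4) + 2(+0.6) = 0.0Δo = 0 kJ/mol.
For low-spin the configuration is t2g^5 e_g^0: orbital energy -2.0 × 165 = -330 kJ/mol, and 2 additional pairs relative to high-spin add 554 kJ/mol, giving 224 kJ/mol.
E(LS) − E(HS) = 224 − (0) = 224 kJ/mol.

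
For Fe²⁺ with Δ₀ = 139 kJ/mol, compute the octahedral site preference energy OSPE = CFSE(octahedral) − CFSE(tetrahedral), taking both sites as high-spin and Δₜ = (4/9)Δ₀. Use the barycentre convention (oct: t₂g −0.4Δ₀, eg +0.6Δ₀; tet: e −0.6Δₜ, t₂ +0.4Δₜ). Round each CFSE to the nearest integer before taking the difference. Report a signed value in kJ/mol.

Fe²⁺: group 8, so d-count = 8 − 2 = 6.
Octahedral high-spin t₂g⁴ eg²: CFSE = -0.4 × 139 = -56 kJ/mol.
Tetrahedral e³ t₂³ gives -0.6Δₜ = -0.6 × (4/9) × 139 = -37 kJ/mol.
OSPE = -56 − (-37) = -19 kJ/mol.

-19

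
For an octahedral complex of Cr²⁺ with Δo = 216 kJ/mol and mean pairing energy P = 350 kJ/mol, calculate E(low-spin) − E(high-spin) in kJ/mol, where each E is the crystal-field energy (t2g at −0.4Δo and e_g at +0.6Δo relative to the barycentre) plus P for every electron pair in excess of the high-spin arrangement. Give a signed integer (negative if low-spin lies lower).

134

Group 6 minus oxidation state +2 gives a d⁴ configuration for Cr²⁺.
High-spin: t2g^3 e_g^1, CFSE = -0.6Δo = -130 kJ/mol.
For low-spin the configuration is t2g^4 e_g^0: orbital energy -1.6 × 216 = -346 kJ/mol, and 1 additional pair relative to high-spin adds 350 kJ/mol, giving 4 kJ/mol.
The difference is 4 − (-130) = 134 kJ/mol, so high-spin lies lower.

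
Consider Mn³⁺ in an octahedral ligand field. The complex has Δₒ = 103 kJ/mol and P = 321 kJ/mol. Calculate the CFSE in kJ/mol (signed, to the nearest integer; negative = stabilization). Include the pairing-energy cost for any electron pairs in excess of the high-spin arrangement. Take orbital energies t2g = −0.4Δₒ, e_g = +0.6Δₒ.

Mn sits in group 7; removing 3 electrons leaves Mn³⁺ with 7 − 3 = 4 d electrons.
Here Δₒ < P (103 < 321), so the high-spin state is favoured.
That gives t2g^3 e_g^1.
Orbital CFSE = -0.6Δₒ = -0.6 × 103 = -62 kJ/mol.
High-spin has no excess pairs, so no pairing correction applies.

-62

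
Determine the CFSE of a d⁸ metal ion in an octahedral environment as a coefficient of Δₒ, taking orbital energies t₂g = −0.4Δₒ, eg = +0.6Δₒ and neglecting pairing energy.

-1.2 Δₒ

Configuration: t₂g⁶ eg².
CFSE = 6(-0.4Δₒ) + 2(0.6Δₒ) = -2.4Δₒ + 1.2Δₒ = -1.2Δₒ.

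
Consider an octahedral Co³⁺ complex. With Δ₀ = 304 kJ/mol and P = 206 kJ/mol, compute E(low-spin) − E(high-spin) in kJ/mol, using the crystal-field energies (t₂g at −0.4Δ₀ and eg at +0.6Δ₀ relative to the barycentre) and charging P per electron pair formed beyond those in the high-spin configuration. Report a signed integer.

Group 9 minus oxidation state +3 gives a d⁶ configuration for Co³⁺.
In the high-spin limit (t₂g⁴ eg²) the orbital term is -0.4Δ₀ = -122 kJ/mol, with no excess pairing.
Low-spin t₂g⁶ eg⁰ gives -2.4Δ₀ = -730 kJ/mol, but forming 2 extra pairs costs 2P = 412 kJ/mol, so E(LS) = -730 + 412 = -318 kJ/mol.
The difference is -318 − (-122) = -196 kJ/mol, so low-spin lies lower.

-196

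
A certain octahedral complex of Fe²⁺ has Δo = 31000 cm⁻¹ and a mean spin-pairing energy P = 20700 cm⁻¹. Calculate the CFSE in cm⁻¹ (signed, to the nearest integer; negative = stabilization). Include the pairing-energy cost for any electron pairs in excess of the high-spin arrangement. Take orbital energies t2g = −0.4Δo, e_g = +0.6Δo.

Fe sits in group 8; removing 2 electrons leaves Fe²⁺ with 8 − 2 = 6 d electrons.
Here Δo > P (31000 > 20700), so the low-spin state is favoured.
That gives t2g^6 e_g^0.
Orbital CFSE = -2.4Δo = -2.4 × 31000 = -74400 cm⁻¹.
Excess pairs vs high-spin: 3 − 1 = 2; pairing cost = +41400 cm⁻¹.
Net CFSE = -74400 + 41400 = -33000 cm⁻¹.

-33000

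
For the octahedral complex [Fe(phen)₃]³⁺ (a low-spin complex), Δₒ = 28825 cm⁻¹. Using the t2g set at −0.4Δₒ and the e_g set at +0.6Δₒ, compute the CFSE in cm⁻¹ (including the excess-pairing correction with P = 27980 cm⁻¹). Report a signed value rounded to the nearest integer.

-1690

phen is neutral, so the +3 overall charge sits on Fe: oxidation state +3.
Fe sits in group 8; removing 3 electrons leaves Fe³⁺ with 8 − 3 = 5 d electrons.
Configuration: t2g^5 e_g^0.
The orbital stabilization is -2.0Δₒ = -2.0 × 28825 = -57650 cm⁻¹.
Relative to high-spin t2g^3 e_g^2 (0 paired), the low-spin configuration has 2 additional pairs, contributing +2 × 27980 = +55960 cm⁻¹.
Combining: -57650 + 55960 = -1690 cm⁻¹.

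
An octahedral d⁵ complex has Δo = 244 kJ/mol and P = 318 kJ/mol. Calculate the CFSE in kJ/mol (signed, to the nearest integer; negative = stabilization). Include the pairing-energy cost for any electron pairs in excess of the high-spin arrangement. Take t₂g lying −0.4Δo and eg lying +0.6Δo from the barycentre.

Here Δo < P (244 < 318), so the high-spin state is favoured.
Configuration: t₂g³ eg².
Orbital CFSE = 0.0Δo = 0.0 × 244 = 0 kJ/mol.
High-spin has no excess pairs, so no pairing correction applies.

0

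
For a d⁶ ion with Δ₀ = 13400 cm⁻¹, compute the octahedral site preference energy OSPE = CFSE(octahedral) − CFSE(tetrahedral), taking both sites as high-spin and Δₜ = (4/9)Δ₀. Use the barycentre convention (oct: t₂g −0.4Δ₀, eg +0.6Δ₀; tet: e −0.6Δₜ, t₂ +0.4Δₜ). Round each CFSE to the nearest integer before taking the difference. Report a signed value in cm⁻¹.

-1787

Octahedral high-spin t₂g⁴ eg²: CFSE = -0.4 × 13400 = -5360 cm⁻¹.
Tetrahedral: e³ t₂³, CFSE = 3(−0.6) + 3(+0.4) = -0.6Δₜ = -0.6 × (4/9) × 13400 = -3573 cm⁻¹.
OSPE = CFSE(oct) − CFSE(tet) = -5360 − (-3573) = -1787 cm⁻¹.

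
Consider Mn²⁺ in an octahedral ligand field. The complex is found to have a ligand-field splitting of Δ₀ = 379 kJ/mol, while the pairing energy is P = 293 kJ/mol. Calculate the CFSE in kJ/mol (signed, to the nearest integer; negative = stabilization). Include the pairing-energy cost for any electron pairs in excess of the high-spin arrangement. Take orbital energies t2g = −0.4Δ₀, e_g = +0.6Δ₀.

-172

Mn sits in group 7; removing 2 electrons leaves Mn²⁺ with 7 − 2 = 5 d electrons.
Δ₀ > P, so pairing is preferred: the ground state is low-spin.
Filling d⁵ accordingly: t2g^5 e_g^0.
Orbital CFSE = -2.0Δ₀ = -2.0 × 379 = -758 kJ/mol.
Excess pairs vs high-spin: 2 − 0 = 2; pairing cost = +586 kJ/mol.
Net CFSE = -758 + 586 = -172 kJ/mol.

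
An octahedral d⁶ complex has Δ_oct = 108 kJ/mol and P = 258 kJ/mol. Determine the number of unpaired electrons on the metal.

4

Since Δ_oct = 108 kJ/mol < P = 258 kJ/mol, the complex adopts the high-spin configuration.
Filling d⁶ accordingly: t2g^4 e_g^2.
Unpaired electrons: 4.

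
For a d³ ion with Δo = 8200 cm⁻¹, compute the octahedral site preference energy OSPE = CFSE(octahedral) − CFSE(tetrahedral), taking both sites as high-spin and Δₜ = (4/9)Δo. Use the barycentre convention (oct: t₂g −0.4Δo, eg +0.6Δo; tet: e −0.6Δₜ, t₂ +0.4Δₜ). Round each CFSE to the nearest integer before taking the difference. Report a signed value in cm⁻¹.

-6924

In an octahedral site d³ (HS) is t₂g³ eg⁰, giving CFSE(oct) = -1.2Δo = -9840 cm⁻¹.
Tetrahedral: e² t₂¹, CFSE = 2(−0.6) + 1(+0.4) = -0.8Δₜ = -0.8 × (4/9) × 8200 = -2916 cm⁻¹.
OSPE = -9840 − (-2916) = -6924 cm⁻¹.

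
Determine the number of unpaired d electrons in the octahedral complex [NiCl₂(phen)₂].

Ligand charges: 2×(-1) from Cl⁻ and 2×(+0) from phen sum to -2; with overall charge +0, Ni is +2.
Ni²⁺: group 10, so d-count = 10 − 2 = 8.
Configuration: t₂g⁶ eg², giving 2 unpaired electrons.

2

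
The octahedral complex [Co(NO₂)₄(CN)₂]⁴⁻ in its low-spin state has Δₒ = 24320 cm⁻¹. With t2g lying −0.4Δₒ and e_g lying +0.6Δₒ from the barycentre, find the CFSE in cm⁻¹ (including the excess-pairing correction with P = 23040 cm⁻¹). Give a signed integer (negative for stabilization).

Ligand charges: 4×(-1) from NO₂⁻ and 2×(-1) from CN⁻ sum to -6; with overall charge -4, Co is +2.
Co²⁺: group 9, so d-count = 9 − 2 = 7.
Configuration: t2g^6 e_g^1.
The orbital stabilization is -1.8Δₒ = -1.8 × 24320 = -43776 cm⁻¹.
Pairing penalty: 3 pairs vs 2 in the high-spin reference → 1 extra × P = 23040 cm⁻¹.
Overall CFSE = -43776 + 23040 = -20736 cm⁻¹.

-20736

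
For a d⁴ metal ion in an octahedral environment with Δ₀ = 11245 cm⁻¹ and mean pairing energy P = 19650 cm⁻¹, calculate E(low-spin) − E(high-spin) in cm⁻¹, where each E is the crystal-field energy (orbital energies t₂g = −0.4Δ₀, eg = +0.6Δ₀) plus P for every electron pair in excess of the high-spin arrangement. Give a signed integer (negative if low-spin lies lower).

8405

High-spin d⁴ fills as t₂g³ eg¹ with CFSE 3(−0.4) + 1(+0.6) = -0.6Δ₀ = -6747 cm⁻¹.
Low-spin: t₂g⁴ eg⁰, orbital CFSE = -1.6Δ₀ = -17992 cm⁻¹; plus 1 excess pair × P = +19650 cm⁻¹; total 1658 cm⁻¹.
E(LS) − E(HS) = 1658 − (-6747) = 8405 cm⁻¹.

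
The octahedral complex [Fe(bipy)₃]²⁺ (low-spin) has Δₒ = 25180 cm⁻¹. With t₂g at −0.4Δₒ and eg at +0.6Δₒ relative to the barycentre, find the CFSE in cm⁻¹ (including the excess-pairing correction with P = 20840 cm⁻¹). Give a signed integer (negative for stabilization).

-18752

bipy is neutral, so the +2 overall charge sits on Fe: oxidation state +2.
Group 8 minus oxidation state +2 gives a d⁶ configuration for Fe²⁺.
The d⁶ electrons fill as t₂g⁶ eg⁰.
CFSE(orbital) = 6×(-0.4Δₒ) + 0×(0.6Δₒ) = -2.4Δₒ; with Δₒ = 25180 cm⁻¹ that is -60432 cm⁻¹.
Pairing penalty: 3 pairs vs 1 in the high-spin reference → 2 extra × P = 41680 cm⁻¹.
Net CFSE = -60432 + 41680 = -18752 cm⁻¹.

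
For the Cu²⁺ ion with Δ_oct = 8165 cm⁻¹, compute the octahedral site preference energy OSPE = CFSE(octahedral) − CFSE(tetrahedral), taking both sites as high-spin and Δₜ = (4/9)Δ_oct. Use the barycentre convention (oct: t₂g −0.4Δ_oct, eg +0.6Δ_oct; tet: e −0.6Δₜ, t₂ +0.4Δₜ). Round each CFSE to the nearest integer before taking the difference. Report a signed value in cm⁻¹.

Cu is in group 11, so Cu²⁺ is d⁹ (11 − 2 = 9).
Octahedral (high-spin): t₂g⁶ eg³, CFSE = 6(−0.4) + 3(+0.6) = -0.6Δ_oct = -0.6 × 8165 = -4899 cm⁻¹.
Tetrahedral: e⁴ t₂⁵, CFSE = 4(−0.6) + 5(+0.4) = -0.4Δₜ = -0.4 × (4/9) × 8165 = -1452 cm⁻¹.
Subtracting, OSPE = -4899 − (-1452) = -3447 cm⁻¹.

-3447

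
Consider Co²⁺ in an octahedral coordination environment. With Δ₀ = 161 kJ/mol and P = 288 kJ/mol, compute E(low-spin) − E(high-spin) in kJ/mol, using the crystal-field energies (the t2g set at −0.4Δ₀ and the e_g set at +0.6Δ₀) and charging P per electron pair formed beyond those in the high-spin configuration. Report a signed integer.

127

Co sits in group 9; removing 2 electrons leaves Co²⁺ with 9 − 2 = 7 d electrons.
High-spin d⁷ fills as t2g^5 e_g^2 with CFSE 5(−0.4) + 2(+0.6) = -0.8Δ₀ = -129 kJ/mol.
Low-spin t2g^6 e_g^1 gives -1.8Δ₀ = -290 kJ/mol, but forming 1 extra pair costs 1P = 288 kJ/mol, so E(LS) = -290 + 288 = -2 kJ/mol.
E(LS) − E(HS) = -2 − (-129) = 127 kJ/mol.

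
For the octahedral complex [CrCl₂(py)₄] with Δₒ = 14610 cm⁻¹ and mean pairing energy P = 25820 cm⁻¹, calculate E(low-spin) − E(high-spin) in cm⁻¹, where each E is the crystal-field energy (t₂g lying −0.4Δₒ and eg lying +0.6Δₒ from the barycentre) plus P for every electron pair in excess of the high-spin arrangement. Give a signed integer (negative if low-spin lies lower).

11210

Ligand charges: 2×(-1) from Cl⁻ and 4×(+0) from py sum to -2; with overall charge +0, Cr is +2.
Cr²⁺: group 6, so d-count = 6 − 2 = 4.
High-spin: t₂g³ eg¹, CFSE = -0.6Δₒ = -8766 cm⁻¹.
Low-spin t₂g⁴ eg⁰ gives -1.6Δₒ = -23376 cm⁻¹, but forming 1 extra pair costs 1P = 25820 cm⁻¹, so E(LS) = -23376 + 25820 = 2444 cm⁻¹.
E(LS) − E(HS) = 2444 − (-8766) = 11210 cm⁻¹.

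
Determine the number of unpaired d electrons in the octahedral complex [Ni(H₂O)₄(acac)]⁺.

2

Ligand charges: 4×(+0) from H₂O and 1×(-1) from acac⁻ sum to -1; with overall charge +1, Ni is +2.
Ni²⁺: group 10, so d-count = 10 − 2 = 8.
Configuration: t₂g⁶ eg², giving 2 unpaired electrons.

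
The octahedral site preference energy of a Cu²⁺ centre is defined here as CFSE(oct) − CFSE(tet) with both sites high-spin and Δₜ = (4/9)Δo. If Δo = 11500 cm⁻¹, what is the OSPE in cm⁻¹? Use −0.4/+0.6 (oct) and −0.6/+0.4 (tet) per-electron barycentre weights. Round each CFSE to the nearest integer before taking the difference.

Cu sits in group 11; removing 2 electrons leaves Cu²⁺ with 11 − 2 = 9 d electrons.
Octahedral (high-spin): t2g^6 e_g^3, CFSE = 6(−0.4) + 3(+0.6) = -0.6Δo = -0.6 × 11500 = -6900 cm⁻¹.
In a tetrahedral site the filling is e^4 t2^5: CFSE(tet) = -0.4Δₜ = -0.4 × (4/9)(11500) = -2044 cm⁻¹.
OSPE = -6900 − (-2044) = -4856 cm⁻¹.

-4856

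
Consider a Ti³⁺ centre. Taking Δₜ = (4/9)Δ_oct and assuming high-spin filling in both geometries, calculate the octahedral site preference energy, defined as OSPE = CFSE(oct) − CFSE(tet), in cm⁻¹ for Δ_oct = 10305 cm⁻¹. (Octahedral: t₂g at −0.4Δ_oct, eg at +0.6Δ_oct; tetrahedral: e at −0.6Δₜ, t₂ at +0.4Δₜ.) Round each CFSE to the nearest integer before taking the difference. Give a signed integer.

Group 4 minus oxidation state +3 gives a d¹ configuration for Ti³⁺.
Octahedral high-spin t₂g¹ eg⁰: CFSE = -0.4 × 10305 = -4122 cm⁻¹.
Tetrahedral e¹ t₂⁰ gives -0.6Δₜ = -0.6 × (4/9) × 10305 = -2748 cm⁻¹.
Subtracting, OSPE = -4122 − (-2748) = -1374 cm⁻¹.

-1374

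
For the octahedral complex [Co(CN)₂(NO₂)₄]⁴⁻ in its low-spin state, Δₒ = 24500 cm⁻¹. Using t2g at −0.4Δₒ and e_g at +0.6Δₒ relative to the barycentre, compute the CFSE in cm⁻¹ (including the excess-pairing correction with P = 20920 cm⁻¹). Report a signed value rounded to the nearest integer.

-23180

Ligand charges: 2×(-1) from CN⁻ and 4×(-1) from NO₂⁻ sum to -6; with overall charge -4, Co is +2.
Co²⁺: group 9, so d-count = 9 − 2 = 7.
The d⁷ electrons fill as t2g^6 e_g^1.
Orbital CFSE = 6(-0.4) + 1(0.6) = -1.8Δₒ = -1.8 × 24500 = -44100 cm⁻¹.
Relative to high-spin t2g^5 e_g^2 (2 paired), the low-spin configuration has 1 additional pair, contributing +1 × 20920 = +20920 cm⁻¹.
Overall CFSE = -44100 + 20920 = -23180 cm⁻¹.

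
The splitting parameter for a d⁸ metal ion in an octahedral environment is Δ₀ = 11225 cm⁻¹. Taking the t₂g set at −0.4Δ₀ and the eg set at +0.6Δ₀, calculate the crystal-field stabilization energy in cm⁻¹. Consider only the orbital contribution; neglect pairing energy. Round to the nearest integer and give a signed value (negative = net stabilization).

Configuration: t₂g⁶ eg².
The orbital stabilization is -1.2Δ₀ = -1.2 × 11225 = -13470 cm⁻¹.

-13470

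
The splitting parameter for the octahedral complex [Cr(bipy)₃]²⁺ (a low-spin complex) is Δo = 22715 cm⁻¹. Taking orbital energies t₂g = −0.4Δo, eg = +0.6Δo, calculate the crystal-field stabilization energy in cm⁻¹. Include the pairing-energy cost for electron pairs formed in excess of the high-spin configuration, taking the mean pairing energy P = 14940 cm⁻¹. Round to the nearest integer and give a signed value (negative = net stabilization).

bipy is neutral, so the +2 overall charge sits on Cr: oxidation state +2.
Cr is in group 6, so Cr²⁺ is d⁴ (6 − 2 = 4).
Configuration: t₂g⁴ eg⁰.
CFSE(orbital) = 4×(-0.4Δo) + 0×(0.6Δo) = -1.6Δo; with Δo = 22715 cm⁻¹ that is -36344 cm⁻¹.
High-spin d⁴ would be t₂g³ eg¹ with 0 pairs; low-spin has 1, so 1 excess pair costs +1P = +14940 cm⁻¹.
Overall CFSE = -36344 + 14940 = -21404 cm⁻¹.

-21404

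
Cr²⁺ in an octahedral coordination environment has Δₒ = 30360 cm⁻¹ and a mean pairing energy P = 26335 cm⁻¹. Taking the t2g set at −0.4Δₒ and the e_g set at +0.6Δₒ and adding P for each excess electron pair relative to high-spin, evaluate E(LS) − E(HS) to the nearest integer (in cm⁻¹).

-4025

Cr is in group 6, so Cr²⁺ is d⁴ (6 − 2 = 4).
In the high-spin limit (t2g^3 e_g^1) the orbital term is -0.6Δₒ = -18216 cm⁻¹, with no excess pairing.
Low-spin t2g^4 e_g^0 gives -1.6Δₒ = -48576 cm⁻¹, but forming 1 extra pair costs 1P = 26335 cm⁻¹, so E(LS) = -48576 + 26335 = -22241 cm⁻¹.
Thus E(LS) − E(HS) = -4025 cm⁻¹.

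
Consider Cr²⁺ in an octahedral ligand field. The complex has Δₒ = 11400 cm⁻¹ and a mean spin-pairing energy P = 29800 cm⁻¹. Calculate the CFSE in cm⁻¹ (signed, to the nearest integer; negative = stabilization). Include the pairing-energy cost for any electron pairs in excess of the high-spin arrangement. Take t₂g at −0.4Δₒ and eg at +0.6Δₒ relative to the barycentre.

Cr is in group 6, so Cr²⁺ is d⁴ (6 − 2 = 4).
Δₒ < P, so pairing is avoided: the ground state is high-spin.
Configuration: t₂g³ eg¹.
Orbital CFSE = -0.6Δₒ = -0.6 × 11400 = -6840 cm⁻¹.
High-spin has no excess pairs, so no pairing correction applies.

-6840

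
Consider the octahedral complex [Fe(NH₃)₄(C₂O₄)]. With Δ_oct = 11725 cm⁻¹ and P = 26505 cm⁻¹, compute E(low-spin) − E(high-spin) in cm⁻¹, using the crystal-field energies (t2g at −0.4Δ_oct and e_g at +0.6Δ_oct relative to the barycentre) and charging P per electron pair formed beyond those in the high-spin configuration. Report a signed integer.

Ligand charges: 4×(+0) from NH₃ and 1×(-2) from C₂O₄²⁻ sum to -2; with overall charge +0, Fe is +2.
Fe sits in group 8; removing 2 electrons leaves Fe²⁺ with 8 − 2 = 6 d electrons.
In the high-spin limit (t2g^4 e_g^2) the orbital term is -0.4Δ_oct = -4690 cm⁻¹, with no excess pairing.
Low-spin: t2g^6 e_g^0, orbital CFSE = -2.4Δ_oct = -28140 cm⁻¹; plus 2 excess pairs × P = +53010 cm⁻¹; total 24870 cm⁻¹.
Thus E(LS) − E(HS) = 29560 cm⁻¹.

29560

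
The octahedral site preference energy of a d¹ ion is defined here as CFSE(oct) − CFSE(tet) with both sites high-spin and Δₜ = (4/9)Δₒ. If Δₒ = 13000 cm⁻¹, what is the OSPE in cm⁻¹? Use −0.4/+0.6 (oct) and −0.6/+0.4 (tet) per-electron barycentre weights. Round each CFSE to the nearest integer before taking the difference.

-1733

Octahedral (high-spin): t2g^1 e_g^0, CFSE = 1(−0.4) + 0(+0.6) = -0.4Δₒ = -0.4 × 13000 = -5200 cm⁻¹.
In a tetrahedral site the filling is e^1 t2^0: CFSE(tet) = -0.6Δₜ = -0.6 × (4/9)(13000) = -3467 cm⁻¹.
OSPE = -5200 − (-3467) = -1733 cm⁻¹.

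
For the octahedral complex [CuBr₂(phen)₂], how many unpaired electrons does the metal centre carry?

Ligand charges: 2×(-1) from Br⁻ and 2×(+0) from phen sum to -2; with overall charge +0, Cu is +2.
Cu sits in group 11; removing 2 electrons leaves Cu²⁺ with 11 − 2 = 9 d electrons.
Configuration: t2g^6 e_g^3, giving 1 unpaired electron.

1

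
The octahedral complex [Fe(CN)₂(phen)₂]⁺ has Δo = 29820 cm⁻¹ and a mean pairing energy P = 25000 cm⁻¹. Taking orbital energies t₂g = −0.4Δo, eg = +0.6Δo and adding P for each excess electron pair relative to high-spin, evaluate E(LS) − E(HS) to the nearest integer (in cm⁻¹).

-9640

Ligand charges: 2×(-1) from CN⁻ and 2×(+0) from phen sum to -2; with overall charge +1, Fe is +3.
Fe is in group 8, so Fe³⁺ is d⁵ (8 − 3 = 5).
High-spin d⁵ fills as t₂g³ eg² with CFSE 3(−0.4) + 2(+0.6) = 0.0Δo = 0 cm⁻¹.
For low-spin the configuration is t₂g⁵ eg⁰: orbital energy -2.0 × 29820 = -59640 cm⁻¹, and 2 additional pairs relative to high-spin add 50000 cm⁻¹, giving -9640 cm⁻¹.
The difference is -9640 − (0) = -9640 cm⁻¹, so low-spin lies lower.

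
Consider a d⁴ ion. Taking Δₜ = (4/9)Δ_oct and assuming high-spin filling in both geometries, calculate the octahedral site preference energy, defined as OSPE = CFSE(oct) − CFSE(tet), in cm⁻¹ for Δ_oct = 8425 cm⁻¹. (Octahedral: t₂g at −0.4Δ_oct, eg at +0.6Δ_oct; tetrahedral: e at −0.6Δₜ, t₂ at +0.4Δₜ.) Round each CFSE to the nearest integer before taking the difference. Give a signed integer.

Octahedral high-spin t₂g³ eg¹: CFSE = -0.6 × 8425 = -5055 cm⁻¹.
Tetrahedral: e² t₂², CFSE = 2(−0.6) + 2(+0.4) = -0.4Δₜ = -0.4 × (4/9) × 8425 = -1498 cm⁻¹.
OSPE = CFSE(oct) − CFSE(tet) = -5055 − (-1498) = -3557 cm⁻¹.

-3557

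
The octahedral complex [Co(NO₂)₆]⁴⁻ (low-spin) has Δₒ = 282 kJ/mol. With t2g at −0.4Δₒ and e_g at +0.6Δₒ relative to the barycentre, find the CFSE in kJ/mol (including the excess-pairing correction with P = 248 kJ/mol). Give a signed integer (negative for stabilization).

Each NO₂⁻ contributes -1; 6 × (-1) = -6. With overall charge -4, Co is in the +2 oxidation state.
Group 9 minus oxidation state +2 gives a d⁷ configuration for Co²⁺.
The d⁷ electrons fill as t2g^6 e_g^1.
The orbital stabilization is -1.8Δₒ = -1.8 × 282 = -508 kJ/mol.
High-spin d⁷ would be t2g^5 e_g^2 with 2 pairs; low-spin has 3, so 1 excess pair costs +1P = +248 kJ/mol.
Net CFSE = -508 + 248 = -260 kJ/mol.

-260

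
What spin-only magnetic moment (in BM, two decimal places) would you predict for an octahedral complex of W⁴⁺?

W is in group 6, so W⁴⁺ is d² (6 − 4 = 2).
For octahedral d² the high- and low-spin configurations coincide.
Configuration: t2g^2 e_g^0 → 2 unpaired electrons.
μ(spin-only) = √[2(2+2)] = √8 ≈ 2.83 BM.

2.83 BM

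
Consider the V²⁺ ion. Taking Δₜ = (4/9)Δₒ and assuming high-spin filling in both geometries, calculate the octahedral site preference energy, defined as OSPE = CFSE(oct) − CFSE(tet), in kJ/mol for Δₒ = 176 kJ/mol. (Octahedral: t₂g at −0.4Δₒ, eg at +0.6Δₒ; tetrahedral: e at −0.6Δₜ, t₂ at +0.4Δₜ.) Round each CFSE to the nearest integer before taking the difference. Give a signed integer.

-148

V²⁺: group 5, so d-count = 5 − 2 = 3.
Octahedral (high-spin): t2g^3 e_g^0, CFSE = 3(−0.4) + 0(+0.6) = -1.2Δₒ = -1.2 × 176 = -211 kJ/mol.
Tetrahedral e^2 t2^1 gives -0.8Δₜ = -0.8 × (4/9) × 176 = -63 kJ/mol.
OSPE = -211 − (-63) = -148 kJ/mol.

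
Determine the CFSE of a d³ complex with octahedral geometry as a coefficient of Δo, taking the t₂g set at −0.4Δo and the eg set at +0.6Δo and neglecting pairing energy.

Configuration: t₂g³ eg⁰.
CFSE = 3(-0.4Δo) + 0(0.6Δo) = -1.2Δo + 0.0Δo = -1.2Δo.

-1.2 Δo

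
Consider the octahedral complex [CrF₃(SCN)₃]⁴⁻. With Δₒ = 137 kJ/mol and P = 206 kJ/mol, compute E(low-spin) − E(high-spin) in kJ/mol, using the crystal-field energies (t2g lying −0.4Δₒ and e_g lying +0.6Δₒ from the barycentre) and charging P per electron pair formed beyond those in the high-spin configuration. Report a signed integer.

69

Ligand charges: 3×(-1) from F⁻ and 3×(-1) from SCN⁻ sum to -6; with overall charge -4, Cr is +2.
Cr sits in group 6; removing 2 electrons leaves Cr²⁺ with 6 − 2 = 4 d electrons.
High-spin d⁴ fills as t2g^3 e_g^1 with CFSE 3(−0.4) + 1(+0.6) = -0.6Δₒ = -82 kJ/mol.
For low-spin the configuration is t2g^4 e_g^0: orbital energy -1.6 × 137 = -219 kJ/mol, and 1 additional pair relative to high-spin adds 206 kJ/mol, giving -13 kJ/mol.
The difference is -13 − (-82) = 69 kJ/mol, so high-spin lies lower.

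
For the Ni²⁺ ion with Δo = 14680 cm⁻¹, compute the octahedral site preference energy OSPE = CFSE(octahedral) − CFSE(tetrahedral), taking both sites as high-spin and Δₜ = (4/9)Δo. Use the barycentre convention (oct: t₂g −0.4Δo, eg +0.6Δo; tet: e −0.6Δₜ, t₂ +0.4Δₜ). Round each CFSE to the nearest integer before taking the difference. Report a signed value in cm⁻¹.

Ni sits in group 10; removing 2 electrons leaves Ni²⁺ with 10 − 2 = 8 d electrons.
Octahedral (high-spin): t₂g⁶ eg², CFSE = 6(−0.4) + 2(+0.6) = -1.2Δo = -1.2 × 14680 = -17616 cm⁻¹.
Tetrahedral e⁴ t₂⁴ gives -0.8Δₜ = -0.8 × (4/9) × 14680 = -5220 cm⁻¹.
OSPE = -17616 − (-5220) = -12396 cm⁻¹.

-12396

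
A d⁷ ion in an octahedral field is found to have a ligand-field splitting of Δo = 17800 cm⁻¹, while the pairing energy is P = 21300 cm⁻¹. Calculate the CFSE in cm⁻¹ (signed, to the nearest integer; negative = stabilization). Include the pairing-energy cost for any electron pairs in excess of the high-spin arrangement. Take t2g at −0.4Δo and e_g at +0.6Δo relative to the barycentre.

-14240

With Δo < P the complex is high-spin.
Configuration: t2g^5 e_g^2.
Orbital CFSE = -0.8Δo = -0.8 × 17800 = -14240 cm⁻¹.
High-spin has no excess pairs, so no pairing correction applies.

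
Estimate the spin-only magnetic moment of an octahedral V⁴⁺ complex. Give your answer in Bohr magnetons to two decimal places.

1.73 Bohr magnetons

V is in group 5, so V⁴⁺ is d¹ (5 − 4 = 1).
For octahedral d¹ the high- and low-spin configurations coincide.
Configuration: t₂g¹ eg⁰ → 1 unpaired electron.
μ(spin-only) = √[1(1+2)] = √3 ≈ 1.73 Bohr magnetons.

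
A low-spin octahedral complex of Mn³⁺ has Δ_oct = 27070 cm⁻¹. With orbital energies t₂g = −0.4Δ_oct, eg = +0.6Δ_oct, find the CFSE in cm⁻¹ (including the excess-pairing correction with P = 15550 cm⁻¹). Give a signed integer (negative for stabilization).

-27762

Mn³⁺: group 7, so d-count = 7 − 3 = 4.
Electron filling gives t₂g⁴ eg⁰.
The orbital stabilization is -1.6Δ_oct = -1.6 × 27070 = -43312 cm⁻¹.
High-spin d⁴ would be t₂g³ eg¹ with 0 pairs; low-spin has 1, so 1 excess pair costs +1P = +15550 cm⁻¹.
Combining: -43312 + 15550 = -27762 cm⁻¹.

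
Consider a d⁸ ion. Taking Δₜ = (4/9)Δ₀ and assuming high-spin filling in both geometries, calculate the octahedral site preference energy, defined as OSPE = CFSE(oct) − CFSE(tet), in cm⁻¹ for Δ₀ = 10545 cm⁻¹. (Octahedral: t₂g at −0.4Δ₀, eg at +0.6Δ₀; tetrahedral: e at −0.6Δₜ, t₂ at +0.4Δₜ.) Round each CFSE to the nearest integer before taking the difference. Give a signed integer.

-8905

Octahedral (high-spin): t2g^6 e_g^2, CFSE = 6(−0.4) + 2(+0.6) = -1.2Δ₀ = -1.2 × 10545 = -12654 cm⁻¹.
Tetrahedral: e^4 t2^4, CFSE = 4(−0.6) + 4(+0.4) = -0.8Δₜ = -0.8 × (4/9) × 10545 = -3749 cm⁻¹.
Subtracting, OSPE = -12654 − (-3749) = -8905 cm⁻¹.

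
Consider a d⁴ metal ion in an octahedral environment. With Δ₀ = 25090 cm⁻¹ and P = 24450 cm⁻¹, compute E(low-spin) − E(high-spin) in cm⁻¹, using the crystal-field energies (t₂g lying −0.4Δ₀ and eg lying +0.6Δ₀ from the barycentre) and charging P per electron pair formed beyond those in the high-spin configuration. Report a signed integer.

High-spin d⁴ fills as t₂g³ eg¹ with CFSE 3(−0.4) + 1(+0.6) = -0.6Δ₀ = -15054 cm⁻¹.
Low-spin t₂g⁴ eg⁰ gives -1.6Δ₀ = -40144 cm⁻¹, but forming 1 extra pair costs 1P = 24450 cm⁻¹, so E(LS) = -40144 + 24450 = -15694 cm⁻¹.
The difference is -15694 − (-15054) = -640 cm⁻¹, so low-spin lies lower.

-640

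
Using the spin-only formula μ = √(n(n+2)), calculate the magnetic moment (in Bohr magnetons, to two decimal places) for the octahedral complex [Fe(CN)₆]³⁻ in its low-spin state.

1.73 Bohr magnetons

Each CN⁻ contributes -1; 6 × (-1) = -6. With overall charge -3, Fe is in the +3 oxidation state.
Group 8 minus oxidation state +3 gives a d⁵ configuration for Fe³⁺.
Configuration: t2g^5 e_g^0 → 1 unpaired electron.
μ(spin-only) = √[1(1+2)] = √3 ≈ 1.73 Bohr magnetons.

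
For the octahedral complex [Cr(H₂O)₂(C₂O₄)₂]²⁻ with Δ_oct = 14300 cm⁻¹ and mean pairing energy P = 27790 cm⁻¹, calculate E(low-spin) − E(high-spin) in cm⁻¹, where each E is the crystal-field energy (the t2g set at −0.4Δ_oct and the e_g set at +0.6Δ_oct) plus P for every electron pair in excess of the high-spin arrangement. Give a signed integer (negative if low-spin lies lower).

13490

Ligand charges: 2×(+0) from H₂O and 2×(-2) from C₂O₄²⁻ sum to -4; with overall charge -2, Cr is +2.
Cr²⁺: group 6, so d-count = 6 − 2 = 4.
High-spin: t2g^3 e_g^1, CFSE = -0.6Δ_oct = -8580 cm⁻¹.
For low-spin the configuration is t2g^4 e_g^0: orbital energy -1.6 × 14300 = -22880 cm⁻¹, and 1 additional pair relative to high-spin adds 27790 cm⁻¹, giving 4910 cm⁻¹.
The difference is 4910 − (-8580) = 13490 cm⁻¹, so high-spin lies lower.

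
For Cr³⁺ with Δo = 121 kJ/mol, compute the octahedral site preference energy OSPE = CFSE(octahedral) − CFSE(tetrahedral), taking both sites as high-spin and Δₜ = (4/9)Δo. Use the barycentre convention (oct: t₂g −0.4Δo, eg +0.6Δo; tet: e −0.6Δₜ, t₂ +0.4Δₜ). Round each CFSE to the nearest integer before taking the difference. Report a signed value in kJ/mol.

Cr sits in group 6; removing 3 electrons leaves Cr³⁺ with 6 − 3 = 3 d electrons.
Octahedral high-spin t₂g³ eg⁰: CFSE = -1.2 × 121 = -145 kJ/mol.
In a tetrahedral site the filling is e² t₂¹: CFSE(tet) = -0.8Δₜ = -0.8 × (4/9)(121) = -43 kJ/mol.
OSPE = CFSE(oct) − CFSE(tet) = -145 − (-43) = -102 kJ/mol.

-102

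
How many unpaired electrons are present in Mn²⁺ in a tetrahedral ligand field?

Mn is in group 7, so Mn²⁺ is d⁵ (7 − 2 = 5).
Tetrahedral splitting is small, so the complex is high-spin.
Configuration: e^2 t2^3, giving 5 unpaired electrons.

5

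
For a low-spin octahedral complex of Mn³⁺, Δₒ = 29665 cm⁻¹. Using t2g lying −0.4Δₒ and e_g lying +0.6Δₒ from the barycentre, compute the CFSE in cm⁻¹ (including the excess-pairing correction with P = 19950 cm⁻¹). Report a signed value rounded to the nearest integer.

Mn is in group 7, so Mn³⁺ is d⁴ (7 − 3 = 4).
Configuration: t2g^4 e_g^0.
CFSE(orbital) = 4×(-0.4Δₒ) + 0×(0.6Δₒ) = -1.6Δₒ; with Δₒ = 29665 cm⁻¹ that is -47464 cm⁻¹.
Pairing penalty: 1 pair vs 0 in the high-spin reference → 1 extra × P = 19950 cm⁻¹.
Net CFSE = -47464 + 19950 = -27514 cm⁻¹.

-27514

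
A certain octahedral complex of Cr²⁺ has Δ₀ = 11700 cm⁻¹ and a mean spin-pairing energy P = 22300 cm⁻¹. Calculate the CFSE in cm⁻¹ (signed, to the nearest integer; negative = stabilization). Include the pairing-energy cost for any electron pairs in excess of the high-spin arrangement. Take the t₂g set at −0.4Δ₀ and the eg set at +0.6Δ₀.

Cr is in group 6, so Cr²⁺ is d⁴ (6 − 2 = 4).
Here Δ₀ < P (11700 < 22300), so the high-spin state is favoured.
Filling d⁴ accordingly: t₂g³ eg¹.
Orbital CFSE = -0.6Δ₀ = -0.6 × 11700 = -7020 cm⁻¹.
High-spin has no excess pairs, so no pairing correction applies.

-7020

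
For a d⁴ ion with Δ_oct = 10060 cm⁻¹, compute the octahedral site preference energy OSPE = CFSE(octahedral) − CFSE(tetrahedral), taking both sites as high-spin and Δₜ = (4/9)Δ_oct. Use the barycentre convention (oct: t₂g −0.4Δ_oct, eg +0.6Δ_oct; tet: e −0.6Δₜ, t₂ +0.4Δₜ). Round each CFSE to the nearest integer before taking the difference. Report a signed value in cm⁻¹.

Octahedral high-spin t₂g³ eg¹: CFSE = -0.6 × 10060 = -6036 cm⁻¹.
In a tetrahedral site the filling is e² t₂²: CFSE(tet) = -0.4Δₜ = -0.4 × (4/9)(10060) = -1788 cm⁻¹.
OSPE = CFSE(oct) − CFSE(tet) = -6036 − (-1788) = -4248 cm⁻¹.

-4248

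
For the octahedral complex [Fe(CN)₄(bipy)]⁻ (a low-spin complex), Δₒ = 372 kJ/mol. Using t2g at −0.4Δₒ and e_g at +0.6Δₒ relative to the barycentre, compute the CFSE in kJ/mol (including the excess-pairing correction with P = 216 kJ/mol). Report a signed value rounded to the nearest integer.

Ligand charges: 4×(-1) from CN⁻ and 1×(+0) from bipy sum to -4; with overall charge -1, Fe is +3.
Fe is in group 8, so Fe³⁺ is d⁵ (8 − 3 = 5).
Configuration: t2g^5 e_g^0.
CFSE(orbital) = 5×(-0.4Δₒ) + 0×(0.6Δₒ) = -2.0Δₒ; with Δₒ = 372 kJ/mol that is -744 kJ/mol.
High-spin d⁵ would be t2g^3 e_g^2 with 0 pairs; low-spin has 2, so 2 excess pairs cost +2P = +432 kJ/mol.
Combining: -744 + 432 = -312 kJ/mol.

-312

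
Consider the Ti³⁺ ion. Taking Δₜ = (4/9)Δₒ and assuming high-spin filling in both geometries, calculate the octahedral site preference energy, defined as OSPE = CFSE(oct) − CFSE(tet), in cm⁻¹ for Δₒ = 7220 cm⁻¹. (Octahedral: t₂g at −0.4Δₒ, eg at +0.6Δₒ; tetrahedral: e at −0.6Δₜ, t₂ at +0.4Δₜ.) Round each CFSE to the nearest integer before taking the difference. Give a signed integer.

Ti³⁺: group 4, so d-count = 4 − 3 = 1.
In an octahedral site d¹ (HS) is t₂g¹ eg⁰, giving CFSE(oct) = -0.4Δₒ = -2888 cm⁻¹.
In a tetrahedral site the filling is e¹ t₂⁰: CFSE(tet) = -0.6Δₜ = -0.6 × (4/9)(7220) = -1925 cm⁻¹.
Subtracting, OSPE = -2888 − (-1925) = -963 cm⁻¹.

-963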